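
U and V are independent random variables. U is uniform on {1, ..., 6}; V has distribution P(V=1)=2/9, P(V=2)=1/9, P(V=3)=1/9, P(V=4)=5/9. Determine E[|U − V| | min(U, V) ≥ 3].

P(min(U, V) ≥ 3) = 4/9.
Summing |U−V|·P(x,y) over outcomes with min(U, V) ≥ 3 gives 13/27.
E[|U − V| | min(U, V) ≥ 3] = (13/27) / (4/9) = 13/12.

13/12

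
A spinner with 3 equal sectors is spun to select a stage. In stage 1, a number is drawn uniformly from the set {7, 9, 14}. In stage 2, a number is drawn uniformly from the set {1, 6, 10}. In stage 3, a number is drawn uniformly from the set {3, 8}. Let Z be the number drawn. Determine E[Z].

127/18

E[Z | stage 1] = (7+9+14)/3 = 10.
E[Z | stage 2] = (1+6+10)/3 = 17/3.
E[Z | stage 3] = (3+8)/2 = 11/2.
By the law of total expectation,
E[Z] = (1/3)·(10) + (1/3)·(17/3) + (1/3)·(11/2) = 127/18.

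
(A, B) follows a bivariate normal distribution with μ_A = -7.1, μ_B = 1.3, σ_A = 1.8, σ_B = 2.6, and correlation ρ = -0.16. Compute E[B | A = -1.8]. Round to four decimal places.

0.0751

The regression of B on A has slope ρ·σ_B/σ_A and passes through (μ_A, μ_B).
E[B | A=-1.8] = 1.3 + (-0.16)·(2.6/1.8)·(-1.8 − (-7.1)) = 1.3 + (-0.23111)·(5.3) = 0.0751.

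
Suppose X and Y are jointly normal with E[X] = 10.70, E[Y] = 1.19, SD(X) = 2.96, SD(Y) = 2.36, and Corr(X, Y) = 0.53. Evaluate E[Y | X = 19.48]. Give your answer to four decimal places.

E[Y | X=x] = μ_Y + ρ(σ_Y/σ_X)(x − μ_X) for jointly normal variables.
E[Y | X=19.48] = 1.19 + (0.53)·(2.36/2.96)·(19.48 − (10.70)) = 1.19 + (0.422568)·(8.78) = 4.9001.

4.9001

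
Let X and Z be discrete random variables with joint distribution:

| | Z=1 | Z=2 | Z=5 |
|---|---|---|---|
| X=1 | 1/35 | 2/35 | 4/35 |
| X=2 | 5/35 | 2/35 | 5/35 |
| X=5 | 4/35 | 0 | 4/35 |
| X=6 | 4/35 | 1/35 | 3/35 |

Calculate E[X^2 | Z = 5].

29/2

P(Z = 5) = 16/35.
Σ X^2·P over the event = 1·(4/35) + 4·(5/35) + 25·(4/35) + 36·(3/35) = 232/35.
E[X^2 | Z = 5] = (232/35) / (16/35) = 29/2.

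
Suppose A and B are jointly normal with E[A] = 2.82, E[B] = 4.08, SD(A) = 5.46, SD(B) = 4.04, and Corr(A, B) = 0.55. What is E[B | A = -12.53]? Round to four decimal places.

The regression of B on A has slope ρ·σ_B/σ_A and passes through (μ_A, μ_B).
E[B | A=-12.53] = 4.08 + (0.55)·(4.04/5.46)·(-12.53 − (2.82)) = 4.08 + (0.40696)·(-15.35) = -2.1668.

-2.1668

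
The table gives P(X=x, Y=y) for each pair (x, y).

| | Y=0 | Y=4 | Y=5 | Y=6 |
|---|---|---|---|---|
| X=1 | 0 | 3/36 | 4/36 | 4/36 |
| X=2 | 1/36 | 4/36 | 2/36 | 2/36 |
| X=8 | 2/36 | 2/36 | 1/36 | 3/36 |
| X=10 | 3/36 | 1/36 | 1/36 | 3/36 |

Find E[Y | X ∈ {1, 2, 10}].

121/28

P(X ∈ {1, 2, 10}) = 7/9.
Summing Y·P(X=x,Y=y) over the conditioning event gives 121/36.
E[Y | X ∈ {1, 2, 10}] = (121/36) / (7/9) = 121/28.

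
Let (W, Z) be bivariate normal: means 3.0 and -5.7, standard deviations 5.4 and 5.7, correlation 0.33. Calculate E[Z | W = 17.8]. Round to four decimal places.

-0.5447

E[Z | W=x] = μ_Z + ρ(σ_Z/σ_W)(x − μ_W) for jointly normal variables.
E[Z | W=17.8] = -5.7 + (0.33)·(5.7/5.4)·(17.8 − (3.0)) = -5.7 + (0.34833)·(14.8) = -0.5447.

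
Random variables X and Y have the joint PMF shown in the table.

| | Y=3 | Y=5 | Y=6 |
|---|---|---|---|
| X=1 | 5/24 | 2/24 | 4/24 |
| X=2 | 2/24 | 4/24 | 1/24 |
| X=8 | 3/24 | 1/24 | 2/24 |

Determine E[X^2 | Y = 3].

P(Y = 3) = 5/12.
Σ X^2·P over the event = 1·(5/24) + 4·(2/24) + 64·(3/24) = 205/24.
E[X^2 | Y = 3] = (205/24) / (5/12) = 41/2.

41/2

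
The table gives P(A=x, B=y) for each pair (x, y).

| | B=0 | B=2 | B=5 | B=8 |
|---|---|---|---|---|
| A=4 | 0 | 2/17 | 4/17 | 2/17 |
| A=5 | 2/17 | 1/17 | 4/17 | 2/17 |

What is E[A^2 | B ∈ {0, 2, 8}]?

21

P(B ∈ {0, 2, 8}) = 9/17.
Σ A^2·P over the event = 16·(2/17) + 16·(2/17) + 25·(2/17) + 25·(1/17) + 25·(2/17) = 189/17.
E[A^2 | B ∈ {0, 2, 8}] = (189/17) / (9/17) = 21.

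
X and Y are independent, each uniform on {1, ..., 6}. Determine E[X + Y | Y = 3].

Outcomes with Y = 3: (1,3), (2,3), (3,3), (4,3), (5,3), (6,3), each with probability 1/36.
E[X + Y | Y = 3] = (4 + 5 + 6 + 7 + 8 + 9) / 6 = 13/2.

13/2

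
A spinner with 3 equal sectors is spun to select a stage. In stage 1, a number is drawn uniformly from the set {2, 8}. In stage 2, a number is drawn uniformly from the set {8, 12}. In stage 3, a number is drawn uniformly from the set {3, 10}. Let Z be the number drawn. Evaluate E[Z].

43/6

E[Z | stage 1] = (2+8)/2 = 5.
E[Z | stage 2] = (8+12)/2 = 10.
E[Z | stage 3] = (3+10)/2 = 13/2.
E[Z] = (1/3)·(5) + (1/3)·(10) + (1/3)·(13/2) = 43/6.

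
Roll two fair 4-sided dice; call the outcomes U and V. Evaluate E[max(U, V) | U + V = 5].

P(U + V = 5) = 1/4.
Summing max(U,V)·P(x,y) over outcomes with U + V = 5 gives 7/8.
E[max(U, V) | U + V = 5] = (7/8) / (1/4) = 7/2.

7/2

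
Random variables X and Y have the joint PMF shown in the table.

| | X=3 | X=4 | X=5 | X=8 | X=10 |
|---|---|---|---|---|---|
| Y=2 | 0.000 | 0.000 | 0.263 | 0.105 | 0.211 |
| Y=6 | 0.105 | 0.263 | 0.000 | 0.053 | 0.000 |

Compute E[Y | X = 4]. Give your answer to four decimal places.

P(X = 4) = 0.263.
Σ Y·P over the event = 6·(0.263) = 1.578.
E[Y | X = 4] = (1.578) / (0.263) = 6.0000.

6.0000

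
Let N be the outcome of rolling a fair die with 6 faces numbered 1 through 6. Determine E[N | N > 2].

Given N > 2, N is equally likely to be any of {3, 4, 5, 6}.
E[N | N > 2] = (3 + 4 + 5 + 6) / 4 = 9/2.

9/2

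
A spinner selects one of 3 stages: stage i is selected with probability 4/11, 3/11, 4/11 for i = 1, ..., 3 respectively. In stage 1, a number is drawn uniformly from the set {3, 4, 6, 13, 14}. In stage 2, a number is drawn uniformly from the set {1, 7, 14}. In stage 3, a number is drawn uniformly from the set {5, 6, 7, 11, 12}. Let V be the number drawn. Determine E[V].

E[V | stage 1] = (3+4+6+13+14)/5 = 8.
E[V | stage 2] = (1+7+14)/3 = 22/3.
E[V | stage 3] = (5+6+7+11+12)/5 = 41/5.
E[V] = (4/11)·(8) + (3/11)·(22/3) + (4/11)·(41/5) = 434/55.

434/55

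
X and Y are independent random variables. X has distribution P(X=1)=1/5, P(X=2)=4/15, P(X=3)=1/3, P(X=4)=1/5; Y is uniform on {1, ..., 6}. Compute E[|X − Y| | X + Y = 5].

9/5

P(X + Y = 5) = 1/6.
Summing |X−Y|·P(x,y) over outcomes with X + Y = 5 gives 3/10.
E[|X − Y| | X + Y = 5] = (3/10) / (1/6) = 9/5.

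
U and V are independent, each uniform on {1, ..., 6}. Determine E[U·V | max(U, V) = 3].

Outcomes with max(U, V) = 3: (1,3), (2,3), (3,1), (3,2), (3,3), each with probability 1/36.
E[U·V | max(U, V) = 3] = (3 + 6 + 3 + 6 + 9) / 5 = 27/5.

27/5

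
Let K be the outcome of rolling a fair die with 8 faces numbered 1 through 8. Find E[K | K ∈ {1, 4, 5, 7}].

17/4

P(K ∈ {1, 4, 5, 7}) = 1/2.
Σ over the event: 1·1/8 + 4·1/8 + 5·1/8 + 7·1/8 = 17/8.
E[K | K ∈ {1, 4, 5, 7}] = (17/8) / (1/2) = 17/4.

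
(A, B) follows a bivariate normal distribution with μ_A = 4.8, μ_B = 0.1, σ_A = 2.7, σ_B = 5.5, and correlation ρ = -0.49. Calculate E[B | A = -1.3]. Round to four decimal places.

6.1887

E[B | A=x] = μ_B + ρ(σ_B/σ_A)(x − μ_A) for jointly normal variables.
E[B | A=-1.3] = 0.1 + (-0.49)·(5.5/2.7)·(-1.3 − (4.8)) = 0.1 + (-0.99815)·(-6.1) = 6.1887.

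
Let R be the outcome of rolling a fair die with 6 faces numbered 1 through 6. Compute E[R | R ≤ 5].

3

Given R ≤ 5, R is equally likely to be any of {1, 2, 3, 4, 5}.
E[R | R ≤ 5] = (1 + 2 + 3 + 4 + 5) / 5 = 3.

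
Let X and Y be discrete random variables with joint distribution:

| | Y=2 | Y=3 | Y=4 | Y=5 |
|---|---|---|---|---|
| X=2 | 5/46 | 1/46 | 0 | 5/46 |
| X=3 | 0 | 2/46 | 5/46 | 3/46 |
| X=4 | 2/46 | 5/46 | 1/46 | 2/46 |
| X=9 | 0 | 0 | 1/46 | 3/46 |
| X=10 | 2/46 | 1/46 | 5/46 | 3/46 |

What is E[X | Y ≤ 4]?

P(Y ≤ 4) = 15/23.
Summing X·P(X=x,Y=y) over the conditioning event gives 77/23.
E[X | Y ≤ 4] = (77/23) / (15/23) = 77/15.

77/15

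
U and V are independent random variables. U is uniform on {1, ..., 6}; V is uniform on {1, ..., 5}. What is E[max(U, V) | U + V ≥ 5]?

14/3

P(U + V ≥ 5) = 4/5.
Summing max(U,V)·P(x,y) over outcomes with U + V ≥ 5 gives 56/15.
E[max(U, V) | U + V ≥ 5] = (56/15) / (4/5) = 14/3.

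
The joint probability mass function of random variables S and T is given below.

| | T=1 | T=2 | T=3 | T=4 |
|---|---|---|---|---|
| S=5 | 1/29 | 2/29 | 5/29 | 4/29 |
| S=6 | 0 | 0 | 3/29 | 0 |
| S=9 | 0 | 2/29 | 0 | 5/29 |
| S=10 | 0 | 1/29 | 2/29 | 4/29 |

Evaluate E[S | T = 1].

5

P(T = 1) = 1/29.
Summing S·P(S=x,T=y) over the conditioning event gives 5/29.
E[S | T = 1] = (5/29) / (1/29) = 5.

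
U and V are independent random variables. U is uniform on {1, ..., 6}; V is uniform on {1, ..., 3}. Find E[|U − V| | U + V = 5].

Outcomes with U + V = 5: (2,3), (3,2), (4,1), each with probability 1/18.
E[|U − V| | U + V = 5] = (1 + 1 + 3) / 3 = 5/3.

5/3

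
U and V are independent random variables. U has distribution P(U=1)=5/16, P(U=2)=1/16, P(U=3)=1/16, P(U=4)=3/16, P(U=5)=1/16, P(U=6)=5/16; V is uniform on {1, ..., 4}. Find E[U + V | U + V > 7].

44/5

P(U + V > 7) = 5/16.
Summing (U+V)·P(x,y) over outcomes with U + V > 7 gives 11/4.
E[U + V | U + V > 7] = (11/4) / (5/16) = 44/5.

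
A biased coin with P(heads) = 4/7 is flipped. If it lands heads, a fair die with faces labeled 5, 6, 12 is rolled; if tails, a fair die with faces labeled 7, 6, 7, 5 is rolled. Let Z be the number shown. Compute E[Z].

E[Z | heads] = (5+6+12)/3 = 23/3.
E[Z | tails] = (7+6+7+5)/4 = 25/4.
By the law of total expectation,
E[Z] = (4/7)·(23/3) + (3/7)·(25/4) = 593/84.

593/84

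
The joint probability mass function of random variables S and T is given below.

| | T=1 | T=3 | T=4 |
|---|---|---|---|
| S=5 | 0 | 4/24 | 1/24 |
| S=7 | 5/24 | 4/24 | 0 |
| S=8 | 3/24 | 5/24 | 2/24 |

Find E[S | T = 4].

7

P(T = 4) = 1/8.
Σ S·P over the event = 5·(1/24) + 8·(2/24) = 7/8.
E[S | T = 4] = (7/8) / (1/8) = 7.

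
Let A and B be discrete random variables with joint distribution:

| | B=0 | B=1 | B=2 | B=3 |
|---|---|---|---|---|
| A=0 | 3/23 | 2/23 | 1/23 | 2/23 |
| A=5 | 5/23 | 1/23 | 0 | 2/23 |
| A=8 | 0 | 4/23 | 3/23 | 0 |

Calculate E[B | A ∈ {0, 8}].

P(A ∈ {0, 8}) = 15/23.
Summing B·P(A=x,B=y) over the conditioning event gives 20/23.
E[B | A ∈ {0, 8}] = (20/23) / (15/23) = 4/3.

4/3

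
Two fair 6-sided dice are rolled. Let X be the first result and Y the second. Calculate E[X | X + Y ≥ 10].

Outcomes with X + Y ≥ 10: (4,6), (5,5), (5,6), (6,4), (6,5), (6,6), each with probability 1/36.
E[X | X + Y ≥ 10] = (4 + 5 + 5 + 6 + 6 + 6) / 6 = 16/3.

16/3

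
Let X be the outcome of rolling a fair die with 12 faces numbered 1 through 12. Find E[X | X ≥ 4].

8

Given X ≥ 4, X is equally likely to be any of {4, 5, 6, 7, 8, 9, 10, 11, 12}.
E[X | X ≥ 4] = (4 + 5 + 6 + 7 + 8 + 9 + 10 + 11 + 12) / 9 = 8.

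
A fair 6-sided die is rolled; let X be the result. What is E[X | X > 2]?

9/2

Given X > 2, X is equally likely to be any of {3, 4, 5, 6}.
E[X | X > 2] = (3 + 4 + 5 + 6) / 4 = 9/2.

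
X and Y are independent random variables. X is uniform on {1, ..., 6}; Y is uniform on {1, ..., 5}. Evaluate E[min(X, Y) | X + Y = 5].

Outcomes with X + Y = 5: (1,4), (2,3), (3,2), (4,1), each with probability 1/30.
E[min(X, Y) | X + Y = 5] = (1 + 2 + 2 + 1) / 4 = 3/2.

3/2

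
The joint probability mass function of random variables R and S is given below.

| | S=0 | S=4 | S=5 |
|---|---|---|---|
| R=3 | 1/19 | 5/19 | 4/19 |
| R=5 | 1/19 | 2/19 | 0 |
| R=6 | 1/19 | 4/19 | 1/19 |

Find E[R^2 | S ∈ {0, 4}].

309/14

P(S ∈ {0, 4}) = 14/19.
Σ R^2·P over the event = 9·(1/19) + 9·(5/19) + 25·(1/19) + 25·(2/19) + 36·(1/19) + 36·(4/19) = 309/19.
E[R^2 | S ∈ {0, 4}] = (309/19) / (14/19) = 309/14.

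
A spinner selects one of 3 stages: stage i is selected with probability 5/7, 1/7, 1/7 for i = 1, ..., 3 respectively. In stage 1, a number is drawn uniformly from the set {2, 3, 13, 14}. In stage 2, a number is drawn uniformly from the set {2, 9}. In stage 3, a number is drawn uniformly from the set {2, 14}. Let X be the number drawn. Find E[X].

107/14

E[X | stage 1] = (2+3+13+14)/4 = 8.
E[X | stage 2] = (2+9)/2 = 11/2.
E[X | stage 3] = (2+14)/2 = 8.
By the law of total expectation,
E[X] = (5/7)·(8) + (1/7)·(11/2) + (1/7)·(8) = 107/14.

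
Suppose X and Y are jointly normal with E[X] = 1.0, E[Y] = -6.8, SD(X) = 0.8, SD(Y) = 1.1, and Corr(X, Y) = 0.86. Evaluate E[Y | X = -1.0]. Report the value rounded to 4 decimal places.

-9.1650

E[Y | X=x] = μ_Y + ρ(σ_Y/σ_X)(x − μ_X) for jointly normal variables.
E[Y | X=-1.0] = -6.8 + (0.86)·(1.1/0.8)·(-1.0 − (1.0)) = -6.8 + (1.1825)·(-2) = -9.1650.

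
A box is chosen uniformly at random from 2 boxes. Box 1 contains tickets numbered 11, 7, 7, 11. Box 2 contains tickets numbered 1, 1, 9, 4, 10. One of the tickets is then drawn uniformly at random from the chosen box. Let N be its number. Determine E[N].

7

E[N | box 1] = (11+7+7+11)/4 = 9.
E[N | box 2] = (1+1+9+4+10)/5 = 5.
By the law of total expectation,
E[N] = (1/2)·(9) + (1/2)·(5) = 7.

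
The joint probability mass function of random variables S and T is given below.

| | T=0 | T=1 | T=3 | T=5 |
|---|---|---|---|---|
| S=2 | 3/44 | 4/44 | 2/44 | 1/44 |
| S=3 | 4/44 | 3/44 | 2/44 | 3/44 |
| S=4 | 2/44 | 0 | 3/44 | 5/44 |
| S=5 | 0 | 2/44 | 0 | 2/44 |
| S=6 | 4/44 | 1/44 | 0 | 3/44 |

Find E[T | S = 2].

3/2

P(S = 2) = 5/22.
Σ T·P over the event = 0·(3/44) + 1·(4/44) + 3·(2/44) + 5·(1/44) = 15/44.
E[T | S = 2] = (15/44) / (5/22) = 3/2.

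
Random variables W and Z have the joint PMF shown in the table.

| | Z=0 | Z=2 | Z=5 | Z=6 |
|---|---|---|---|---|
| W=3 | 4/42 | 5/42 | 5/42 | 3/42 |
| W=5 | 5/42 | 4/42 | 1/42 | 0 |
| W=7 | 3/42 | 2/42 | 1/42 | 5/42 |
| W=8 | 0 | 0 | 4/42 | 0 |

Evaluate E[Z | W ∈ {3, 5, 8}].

P(W ∈ {3, 5, 8}) = 31/42.
Σ Z·P over the event = 0·(4/42) + 2·(5/42) + 5·(5/42) + 6·(3/42) + 0·(5/42) + 2·(4/42) + 5·(1/42) + 5·(4/42) = 43/21.
E[Z | W ∈ {3, 5, 8}] = (43/21) / (31/42) = 86/31.

86/31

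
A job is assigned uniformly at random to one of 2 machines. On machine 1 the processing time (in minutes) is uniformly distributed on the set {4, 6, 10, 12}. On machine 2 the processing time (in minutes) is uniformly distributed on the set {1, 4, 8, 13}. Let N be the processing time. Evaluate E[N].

29/4

E[N | machine 1] = (4+6+10+12)/4 = 8.
E[N | machine 2] = (1+4+8+13)/4 = 13/2.
E[N] = (1/2)·(8) + (1/2)·(13/2) = 29/4.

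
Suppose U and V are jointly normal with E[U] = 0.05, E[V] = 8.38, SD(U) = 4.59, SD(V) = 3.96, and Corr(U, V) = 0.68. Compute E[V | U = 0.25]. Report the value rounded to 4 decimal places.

For a bivariate normal, E[V | U=x] = μ_V + ρ·(σ_V/σ_U)·(x − μ_U).
E[V | U=0.25] = 8.38 + (0.68)·(3.96/4.59)·(0.25 − (0.05)) = 8.38 + (0.58667)·(0.2) = 8.4973.

8.4973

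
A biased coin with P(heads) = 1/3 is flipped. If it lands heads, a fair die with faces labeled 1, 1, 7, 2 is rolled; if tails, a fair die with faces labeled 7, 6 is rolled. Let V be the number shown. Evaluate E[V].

21/4

E[V | heads] = (1+1+7+2)/4 = 11/4.
E[V | tails] = (7+6)/2 = 13/2.
By the law of total expectation,
E[V] = (1/3)·(11/4) + (2/3)·(13/2) = 21/4.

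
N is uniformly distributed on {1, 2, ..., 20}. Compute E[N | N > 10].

Given N > 10, N is equally likely to be any of {11, 12, 13, 14, 15, 16, 17, 18, 19, 20}.
E[N | N > 10] = (11 + 12 + 13 + 14 + 15 + 16 + 17 + 18 + 19 + 20) / 10 = 31/2.

31/2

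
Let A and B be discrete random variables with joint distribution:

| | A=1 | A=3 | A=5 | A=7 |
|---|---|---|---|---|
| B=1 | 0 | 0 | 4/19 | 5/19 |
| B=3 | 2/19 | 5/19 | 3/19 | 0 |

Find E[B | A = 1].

P(A = 1) = 2/19.
Summing B·P(A=x,B=y) over the conditioning event gives 6/19.
E[B | A = 1] = (6/19) / (2/19) = 3.

3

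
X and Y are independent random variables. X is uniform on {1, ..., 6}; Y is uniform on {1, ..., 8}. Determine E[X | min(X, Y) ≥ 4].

P(min(X, Y) ≥ 4) = 5/16.
Summing X·P(x,y) over outcomes with min(X, Y) ≥ 4 gives 25/16.
E[X | min(X, Y) ≥ 4] = (25/16) / (5/16) = 5.

5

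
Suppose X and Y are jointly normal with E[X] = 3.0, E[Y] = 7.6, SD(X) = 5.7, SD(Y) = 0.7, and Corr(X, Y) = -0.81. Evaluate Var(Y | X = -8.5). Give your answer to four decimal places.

0.1685

For a bivariate normal, Var(Y | X=x) = σ_Y²(1 − ρ²).
Var(Y | X=-8.5) = (0.7)²·(1 − (-0.81)²) = 0.49·0.3439 = 0.1685.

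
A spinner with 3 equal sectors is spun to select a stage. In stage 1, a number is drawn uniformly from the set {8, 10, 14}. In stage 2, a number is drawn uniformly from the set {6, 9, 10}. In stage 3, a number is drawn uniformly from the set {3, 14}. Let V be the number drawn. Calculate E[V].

E[V | stage 1] = (8+10+14)/3 = 32/3.
E[V | stage 2] = (6+9+10)/3 = 25/3.
E[V | stage 3] = (3+14)/2 = 17/2.
By the law of total expectation,
E[V] = (1/3)·(32/3) + (1/3)·(25/3) + (1/3)·(17/2) = 55/6.

55/6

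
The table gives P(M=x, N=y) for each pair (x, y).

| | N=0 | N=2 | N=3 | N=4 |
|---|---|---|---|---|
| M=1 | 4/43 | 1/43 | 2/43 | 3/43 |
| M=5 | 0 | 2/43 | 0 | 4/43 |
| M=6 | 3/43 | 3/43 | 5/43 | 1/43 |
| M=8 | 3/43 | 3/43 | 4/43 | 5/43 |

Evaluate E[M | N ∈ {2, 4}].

P(N ∈ {2, 4}) = 22/43.
Σ M·P over the event = 1·(1/43) + 1·(3/43) + 5·(2/43) + 5·(4/43) + 6·(3/43) + 6·(1/43) + 8·(3/43) + 8·(5/43) = 122/43.
E[M | N ∈ {2, 4}] = (122/43) / (22/43) = 61/11.

61/11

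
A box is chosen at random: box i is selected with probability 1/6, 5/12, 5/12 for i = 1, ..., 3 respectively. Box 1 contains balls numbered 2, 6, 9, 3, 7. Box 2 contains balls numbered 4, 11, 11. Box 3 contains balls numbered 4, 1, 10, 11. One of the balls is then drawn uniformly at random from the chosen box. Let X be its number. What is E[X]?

2599/360

E[X | box 1] = (2+6+9+3+7)/5 = 27/5.
E[X | box 2] = (4+11+11)/3 = 26/3.
E[X | box 3] = (4+1+10+11)/4 = 13/2.
E[X] = (1/6)·(27/5) + (5/12)·(26/3) + (5/12)·(13/2) = 2599/360.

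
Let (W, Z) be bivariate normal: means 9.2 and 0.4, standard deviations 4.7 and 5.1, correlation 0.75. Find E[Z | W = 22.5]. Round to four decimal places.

11.2239

For a bivariate normal, E[Z | W=x] = μ_Z + ρ·(σ_Z/σ_W)·(x − μ_W).
E[Z | W=22.5] = 0.4 + (0.75)·(5.1/4.7)·(22.5 − (9.2)) = 0.4 + (0.81383)·(13.3) = 11.2239.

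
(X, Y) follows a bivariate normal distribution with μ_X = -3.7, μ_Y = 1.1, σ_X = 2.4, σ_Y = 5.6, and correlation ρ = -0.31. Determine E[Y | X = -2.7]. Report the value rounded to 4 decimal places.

For a bivariate normal, E[Y | X=x] = μ_Y + ρ·(σ_Y/σ_X)·(x − μ_X).
E[Y | X=-2.7] = 1.1 + (-0.31)·(5.6/2.4)·(-2.7 − (-3.7)) = 1.1 + (-0.72333)·(1) = 0.3767.

0.3767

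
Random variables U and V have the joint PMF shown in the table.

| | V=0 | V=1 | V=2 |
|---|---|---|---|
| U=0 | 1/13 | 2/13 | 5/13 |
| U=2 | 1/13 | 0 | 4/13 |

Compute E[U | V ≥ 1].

P(V ≥ 1) = 11/13.
Σ U·P over the event = 0·(2/13) + 0·(5/13) + 2·(4/13) = 8/13.
E[U | V ≥ 1] = (8/13) / (11/13) = 8/11.

8/11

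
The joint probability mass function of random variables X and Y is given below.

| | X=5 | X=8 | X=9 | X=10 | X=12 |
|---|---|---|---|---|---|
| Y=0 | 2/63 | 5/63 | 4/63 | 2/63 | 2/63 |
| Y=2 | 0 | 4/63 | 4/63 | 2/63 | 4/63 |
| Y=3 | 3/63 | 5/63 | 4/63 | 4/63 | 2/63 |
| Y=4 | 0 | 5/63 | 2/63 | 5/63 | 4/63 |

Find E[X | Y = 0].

26/3

P(Y = 0) = 5/21.
Σ X·P over the event = 5·(2/63) + 8·(5/63) + 9·(4/63) + 10·(2/63) + 12·(2/63) = 130/63.
E[X | Y = 0] = (130/63) / (5/21) = 26/3.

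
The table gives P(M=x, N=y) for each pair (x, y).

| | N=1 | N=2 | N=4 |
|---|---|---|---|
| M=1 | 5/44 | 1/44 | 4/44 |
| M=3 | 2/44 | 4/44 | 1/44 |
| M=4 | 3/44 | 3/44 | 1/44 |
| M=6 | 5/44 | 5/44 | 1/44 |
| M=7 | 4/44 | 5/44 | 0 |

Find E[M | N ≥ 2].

P(N ≥ 2) = 25/44.
Summing M·P(M=x,N=y) over the conditioning event gives 107/44.
E[M | N ≥ 2] = (107/44) / (25/44) = 107/25.

107/25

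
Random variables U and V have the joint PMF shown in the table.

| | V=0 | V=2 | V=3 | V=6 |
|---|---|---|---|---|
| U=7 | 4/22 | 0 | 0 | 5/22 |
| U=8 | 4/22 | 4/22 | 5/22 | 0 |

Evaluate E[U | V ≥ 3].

P(V ≥ 3) = 5/11.
Σ U·P over the event = 7·(5/22) + 8·(5/22) = 75/22.
E[U | V ≥ 3] = (75/22) / (5/11) = 15/2.

15/2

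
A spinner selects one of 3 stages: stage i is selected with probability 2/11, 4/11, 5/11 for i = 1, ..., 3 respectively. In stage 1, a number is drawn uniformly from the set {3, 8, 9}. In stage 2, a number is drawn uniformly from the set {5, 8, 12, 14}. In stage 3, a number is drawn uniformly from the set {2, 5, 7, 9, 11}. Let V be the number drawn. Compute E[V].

259/33

E[V | stage 1] = (3+8+9)/3 = 20/3.
E[V | stage 2] = (5+8+12+14)/4 = 39/4.
E[V | stage 3] = (2+5+7+9+11)/5 = 34/5.
E[V] = (2/11)·(20/3) + (4/11)·(39/4) + (5/11)·(34/5) = 259/33.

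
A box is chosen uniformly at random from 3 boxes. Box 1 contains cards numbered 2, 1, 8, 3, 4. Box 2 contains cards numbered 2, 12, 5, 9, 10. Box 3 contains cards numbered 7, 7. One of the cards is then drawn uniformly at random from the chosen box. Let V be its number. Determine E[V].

91/15

E[V | box 1] = (2+1+8+3+4)/5 = 18/5.
E[V | box 2] = (2+12+5+9+10)/5 = 38/5.
E[V | box 3] = (7+7)/2 = 7.
E[V] = (1/3)·(18/5) + (1/3)·(38/5) + (1/3)·(7) = 91/15.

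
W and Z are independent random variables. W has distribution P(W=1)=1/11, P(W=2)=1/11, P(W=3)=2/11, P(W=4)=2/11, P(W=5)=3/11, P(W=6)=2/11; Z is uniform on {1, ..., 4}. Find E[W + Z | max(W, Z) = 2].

10/3

P(max(W, Z) = 2) = 3/44.
Summing (W+Z)·P(x,y) over outcomes with max(W, Z) = 2 gives 5/22.
E[W + Z | max(W, Z) = 2] = (5/22) / (3/44) = 10/3.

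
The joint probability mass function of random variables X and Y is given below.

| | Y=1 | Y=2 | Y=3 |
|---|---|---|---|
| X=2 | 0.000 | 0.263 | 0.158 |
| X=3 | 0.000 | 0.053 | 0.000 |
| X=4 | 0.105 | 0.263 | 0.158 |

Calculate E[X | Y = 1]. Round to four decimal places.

4.0000

P(Y = 1) = 0.105.
Σ X·P over the event = 4·(0.105) = 0.420.
E[X | Y = 1] = (0.420) / (0.105) = 4.0000.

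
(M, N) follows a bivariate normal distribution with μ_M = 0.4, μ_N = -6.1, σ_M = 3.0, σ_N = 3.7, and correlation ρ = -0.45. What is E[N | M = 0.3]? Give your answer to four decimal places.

-6.0445

E[N | M=x] = μ_N + ρ(σ_N/σ_M)(x − μ_M) for jointly normal variables.
E[N | M=0.3] = -6.1 + (-0.45)·(3.7/3.0)·(0.3 − (0.4)) = -6.1 + (-0.555)·(-0.1) = -6.0445.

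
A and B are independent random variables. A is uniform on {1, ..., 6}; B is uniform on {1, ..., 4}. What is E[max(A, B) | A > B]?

P(A > B) = 7/12.
Summing max(A,B)·P(x,y) over outcomes with A > B gives 8/3.
E[max(A, B) | A > B] = (8/3) / (7/12) = 32/7.

32/7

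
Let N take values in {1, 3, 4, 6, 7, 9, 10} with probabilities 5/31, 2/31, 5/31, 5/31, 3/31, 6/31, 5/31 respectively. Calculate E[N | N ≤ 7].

P(N ≤ 7) = 20/31.
Σ over the event: 1·5/31 + 3·2/31 + 4·5/31 + 6·5/31 + 7·3/31 = 82/31.
E[N | N ≤ 7] = (82/31) / (20/31) = 41/10.

41/10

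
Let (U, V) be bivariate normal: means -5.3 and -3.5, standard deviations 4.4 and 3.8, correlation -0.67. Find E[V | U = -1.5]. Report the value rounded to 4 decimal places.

-5.6988

For a bivariate normal, E[V | U=x] = μ_V + ρ·(σ_V/σ_U)·(x − μ_U).
E[V | U=-1.5] = -3.5 + (-0.67)·(3.8/4.4)·(-1.5 − (-5.3)) = -3.5 + (-0.57864)·(3.8) = -5.6988.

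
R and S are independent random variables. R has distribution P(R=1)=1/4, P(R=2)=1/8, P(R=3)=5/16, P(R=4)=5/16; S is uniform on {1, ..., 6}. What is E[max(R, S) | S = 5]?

P(S = 5) = 1/6.
Summing max(R,S)·P(x,y) over outcomes with S = 5 gives 5/6.
E[max(R, S) | S = 5] = (5/6) / (1/6) = 5.

5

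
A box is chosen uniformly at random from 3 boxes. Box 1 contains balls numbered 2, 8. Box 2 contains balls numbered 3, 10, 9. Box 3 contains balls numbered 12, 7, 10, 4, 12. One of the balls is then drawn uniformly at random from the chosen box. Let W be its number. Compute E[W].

E[W | box 1] = (2+8)/2 = 5.
E[W | box 2] = (3+10+9)/3 = 22/3.
E[W | box 3] = (12+7+10+4+12)/5 = 9.
E[W] = (1/3)·(5) + (1/3)·(22/3) + (1/3)·(9) = 64/9.

64/9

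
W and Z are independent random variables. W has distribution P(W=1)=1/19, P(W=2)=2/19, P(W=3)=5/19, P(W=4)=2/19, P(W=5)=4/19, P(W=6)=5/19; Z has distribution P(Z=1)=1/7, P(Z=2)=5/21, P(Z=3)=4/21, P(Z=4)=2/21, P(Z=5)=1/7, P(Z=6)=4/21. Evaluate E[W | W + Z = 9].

122/27

P(W + Z = 9) = 18/133.
Summing W·P(x,y) over outcomes with W + Z = 9 gives 244/399.
E[W | W + Z = 9] = (244/399) / (18/133) = 122/27.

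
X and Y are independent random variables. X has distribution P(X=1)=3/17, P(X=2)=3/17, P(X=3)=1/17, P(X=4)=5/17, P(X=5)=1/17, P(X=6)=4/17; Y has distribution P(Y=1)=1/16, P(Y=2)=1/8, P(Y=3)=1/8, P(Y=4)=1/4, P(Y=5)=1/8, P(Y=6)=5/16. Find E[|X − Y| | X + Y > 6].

381/191

P(X + Y > 6) = 191/272.
Summing |X−Y|·P(x,y) over outcomes with X + Y > 6 gives 381/272.
E[|X − Y| | X + Y > 6] = (381/272) / (191/272) = 381/191.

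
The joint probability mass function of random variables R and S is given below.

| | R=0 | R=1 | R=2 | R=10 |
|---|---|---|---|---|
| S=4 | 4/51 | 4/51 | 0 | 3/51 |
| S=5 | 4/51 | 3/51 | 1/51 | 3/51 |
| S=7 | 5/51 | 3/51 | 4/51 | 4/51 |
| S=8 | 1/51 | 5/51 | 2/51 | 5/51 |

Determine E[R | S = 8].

P(S = 8) = 13/51.
Σ R·P over the event = 0·(1/51) + 1·(5/51) + 2·(2/51) + 10·(5/51) = 59/51.
E[R | S = 8] = (59/51) / (13/51) = 59/13.

59/13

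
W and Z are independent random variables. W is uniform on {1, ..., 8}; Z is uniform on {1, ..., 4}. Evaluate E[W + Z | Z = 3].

P(Z = 3) = 1/4.
Summing (W+Z)·P(x,y) over outcomes with Z = 3 gives 15/8.
E[W + Z | Z = 3] = (15/8) / (1/4) = 15/2.

15/2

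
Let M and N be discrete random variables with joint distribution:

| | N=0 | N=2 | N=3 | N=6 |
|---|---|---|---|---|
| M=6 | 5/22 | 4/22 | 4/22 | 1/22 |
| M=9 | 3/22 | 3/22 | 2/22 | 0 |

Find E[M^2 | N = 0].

P(N = 0) = 4/11.
Σ M^2·P over the event = 36·(5/22) + 81·(3/22) = 423/22.
E[M^2 | N = 0] = (423/22) / (4/11) = 423/8.

423/8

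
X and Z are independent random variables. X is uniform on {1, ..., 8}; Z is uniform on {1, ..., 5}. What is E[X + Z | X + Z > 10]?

Outcomes with X + Z > 10: (6,5), (7,4), (7,5), (8,3), (8,4), (8,5), each with probability 1/40.
E[X + Z | X + Z > 10] = (11 + 11 + 12 + 11 + 12 + 13) / 6 = 35/3.

35/3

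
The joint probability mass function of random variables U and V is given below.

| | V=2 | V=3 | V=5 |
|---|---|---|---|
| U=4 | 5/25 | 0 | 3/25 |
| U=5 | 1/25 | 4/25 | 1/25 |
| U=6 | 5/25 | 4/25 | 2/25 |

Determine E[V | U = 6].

32/11

P(U = 6) = 11/25.
Σ V·P over the event = 2·(5/25) + 3·(4/25) + 5·(2/25) = 32/25.
E[V | U = 6] = (32/25) / (11/25) = 32/11.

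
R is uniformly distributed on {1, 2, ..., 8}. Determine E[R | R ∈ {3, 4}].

P(R ∈ {3, 4}) = 1/4.
Σ over the event: 3·1/8 + 4·1/8 = 7/8.
E[R | R ∈ {3, 4}] = (7/8) / (1/4) = 7/2.

7/2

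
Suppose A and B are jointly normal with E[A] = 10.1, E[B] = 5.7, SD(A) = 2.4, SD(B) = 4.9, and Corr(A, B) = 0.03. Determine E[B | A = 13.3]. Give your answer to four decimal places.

5.8960

The regression of B on A has slope ρ·σ_B/σ_A and passes through (μ_A, μ_B).
E[B | A=13.3] = 5.7 + (0.03)·(4.9/2.4)·(13.3 − (10.1)) = 5.7 + (0.06125)·(3.2) = 5.8960.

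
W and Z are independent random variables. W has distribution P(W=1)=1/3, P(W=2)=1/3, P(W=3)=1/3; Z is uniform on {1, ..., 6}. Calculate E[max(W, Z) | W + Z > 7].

17/3

P(W + Z > 7) = 1/6.
Summing max(W,Z)·P(x,y) over outcomes with W + Z > 7 gives 17/18.
E[max(W, Z) | W + Z > 7] = (17/18) / (1/6) = 17/3.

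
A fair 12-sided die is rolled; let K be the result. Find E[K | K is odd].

6

Given K is odd, K is equally likely to be any of {1, 3, 5, 7, 9, 11}.
E[K | K is odd] = (1 + 3 + 5 + 7 + 9 + 11) / 6 = 6.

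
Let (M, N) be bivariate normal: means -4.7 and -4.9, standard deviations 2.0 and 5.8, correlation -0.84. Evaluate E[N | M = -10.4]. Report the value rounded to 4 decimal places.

8.9852

The regression of N on M has slope ρ·σ_N/σ_M and passes through (μ_M, μ_N).
E[N | M=-10.4] = -4.9 + (-0.84)·(5.8/2.0)·(-10.4 − (-4.7)) = -4.9 + (-2.436)·(-5.7) = 8.9852.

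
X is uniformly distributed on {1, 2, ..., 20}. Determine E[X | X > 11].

16

Given X > 11, X is equally likely to be any of {12, 13, 14, 15, 16, 17, 18, 19, 20}.
E[X | X > 11] = (12 + 13 + 14 + 15 + 16 + 17 + 18 + 19 + 20) / 9 = 16.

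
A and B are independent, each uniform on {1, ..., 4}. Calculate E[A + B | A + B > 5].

Outcomes with A + B > 5: (2,4), (3,3), (3,4), (4,2), (4,3), (4,4), each with probability 1/16.
E[A + B | A + B > 5] = (6 + 6 + 7 + 6 + 7 + 8) / 6 = 20/3.

20/3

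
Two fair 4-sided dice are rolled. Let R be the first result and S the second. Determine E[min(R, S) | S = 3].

9/4

Outcomes with S = 3: (1,3), (2,3), (3,3), (4,3), each with probability 1/16.
E[min(R, S) | S = 3] = (1 + 2 + 3 + 3) / 4 = 9/4.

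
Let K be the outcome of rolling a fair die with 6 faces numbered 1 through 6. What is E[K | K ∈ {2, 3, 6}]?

11/3

P(K ∈ {2, 3, 6}) = 1/2.
Σ over the event: 2·1/6 + 3·1/6 + 6·1/6 = 11/6.
E[K | K ∈ {2, 3, 6}] = (11/6) / (1/2) = 11/3.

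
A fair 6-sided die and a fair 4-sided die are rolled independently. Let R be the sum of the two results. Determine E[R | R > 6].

P(R > 6) = 5/12.
Σ over the event: 7·1/6 + 8·1/8 + 9·1/12 + 10·1/24 = 10/3.
E[R | R > 6] = (10/3) / (5/12) = 8.

8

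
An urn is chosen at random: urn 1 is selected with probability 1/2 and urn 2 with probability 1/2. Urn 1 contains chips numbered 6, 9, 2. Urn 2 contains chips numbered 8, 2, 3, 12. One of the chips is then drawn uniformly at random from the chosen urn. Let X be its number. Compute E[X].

143/24

E[X | urn 1] = (6+9+2)/3 = 17/3.
E[X | urn 2] = (8+2+3+12)/4 = 25/4.
E[X] = (1/2)·(17/3) + (1/2)·(25/4) = 143/24.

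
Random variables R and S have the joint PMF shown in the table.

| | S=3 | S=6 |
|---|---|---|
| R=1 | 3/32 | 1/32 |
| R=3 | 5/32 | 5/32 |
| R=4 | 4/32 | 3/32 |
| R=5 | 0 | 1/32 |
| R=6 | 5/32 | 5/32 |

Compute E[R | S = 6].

21/5

P(S = 6) = 15/32.
Summing R·P(R=x,S=y) over the conditioning event gives 63/32.
E[R | S = 6] = (63/32) / (15/32) = 21/5.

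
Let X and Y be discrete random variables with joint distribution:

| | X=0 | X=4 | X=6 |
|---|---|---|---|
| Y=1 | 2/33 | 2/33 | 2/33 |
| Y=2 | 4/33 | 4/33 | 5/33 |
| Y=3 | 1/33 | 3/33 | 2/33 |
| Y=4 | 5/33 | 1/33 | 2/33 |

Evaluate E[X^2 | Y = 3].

20

P(Y = 3) = 2/11.
Summing X^2·P(X=x,Y=y) over the conditioning event gives 40/11.
E[X^2 | Y = 3] = (40/11) / (2/11) = 20.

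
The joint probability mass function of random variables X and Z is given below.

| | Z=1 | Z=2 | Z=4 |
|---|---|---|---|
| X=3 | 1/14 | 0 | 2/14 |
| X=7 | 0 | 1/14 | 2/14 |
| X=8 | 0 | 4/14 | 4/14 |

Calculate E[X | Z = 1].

3

P(Z = 1) = 1/14.
Σ X·P over the event = 3·(1/14) = 3/14.
E[X | Z = 1] = (3/14) / (1/14) = 3.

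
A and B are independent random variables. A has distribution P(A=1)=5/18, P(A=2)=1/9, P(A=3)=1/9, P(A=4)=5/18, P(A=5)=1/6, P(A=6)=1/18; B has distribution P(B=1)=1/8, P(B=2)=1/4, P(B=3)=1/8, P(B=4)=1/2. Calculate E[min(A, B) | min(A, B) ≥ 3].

P(min(A, B) ≥ 3) = 55/144.
Summing min(A,B)·P(x,y) over outcomes with min(A, B) ≥ 3 gives 67/48.
E[min(A, B) | min(A, B) ≥ 3] = (67/48) / (55/144) = 201/55.

201/55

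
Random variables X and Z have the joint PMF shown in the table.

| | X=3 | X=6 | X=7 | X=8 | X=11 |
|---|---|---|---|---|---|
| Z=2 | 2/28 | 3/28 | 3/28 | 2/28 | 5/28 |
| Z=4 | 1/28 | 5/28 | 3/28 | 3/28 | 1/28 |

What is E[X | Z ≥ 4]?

89/13

P(Z ≥ 4) = 13/28.
Σ X·P over the event = 3·(1/28) + 6·(5/28) + 7·(3/28) + 8·(3/28) + 11·(1/28) = 89/28.
E[X | Z ≥ 4] = (89/28) / (13/28) = 89/13.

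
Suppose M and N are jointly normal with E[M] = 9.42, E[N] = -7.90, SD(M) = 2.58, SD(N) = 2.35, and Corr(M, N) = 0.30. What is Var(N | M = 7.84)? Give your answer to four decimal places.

For a bivariate normal, Var(N | M=x) = σ_N²(1 − ρ²).
Var(N | M=7.84) = (2.35)²·(1 − (0.30)²) = 5.5225·0.91 = 5.0255.

5.0255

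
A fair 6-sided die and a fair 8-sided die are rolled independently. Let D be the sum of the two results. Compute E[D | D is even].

8

P(D is even) = 1/2.
Σ over the event: 2·1/48 + 4·1/16 + 6·5/48 + 8·1/8 + 10·5/48 + 12·1/16 + 14·1/48 = 4.
E[D | D is even] = (4) / (1/2) = 8.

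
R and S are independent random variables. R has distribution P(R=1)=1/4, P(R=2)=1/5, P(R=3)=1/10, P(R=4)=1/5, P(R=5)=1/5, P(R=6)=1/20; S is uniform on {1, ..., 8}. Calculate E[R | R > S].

P(R > S) = 41/160.
Summing R·P(x,y) over outcomes with R > S gives 89/80.
E[R | R > S] = (89/80) / (41/160) = 178/41.

178/41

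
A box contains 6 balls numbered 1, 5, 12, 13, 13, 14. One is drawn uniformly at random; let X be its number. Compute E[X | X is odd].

8

P(X is odd) = 2/3.
Σ over the event: 1·1/6 + 5·1/6 + 13·1/3 = 16/3.
E[X | X is odd] = (16/3) / (2/3) = 8.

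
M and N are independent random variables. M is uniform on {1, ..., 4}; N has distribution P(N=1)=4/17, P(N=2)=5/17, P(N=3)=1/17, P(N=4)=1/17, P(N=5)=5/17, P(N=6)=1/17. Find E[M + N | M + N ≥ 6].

124/17

P(M + N ≥ 6) = 1/2.
Summing (M+N)·P(x,y) over outcomes with M + N ≥ 6 gives 62/17.
E[M + N | M + N ≥ 6] = (62/17) / (1/2) = 124/17.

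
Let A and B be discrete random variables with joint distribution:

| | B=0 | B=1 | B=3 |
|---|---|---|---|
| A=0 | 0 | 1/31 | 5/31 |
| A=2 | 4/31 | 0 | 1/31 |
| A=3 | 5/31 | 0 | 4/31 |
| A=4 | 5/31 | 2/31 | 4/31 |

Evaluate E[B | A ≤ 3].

P(A ≤ 3) = 20/31.
Σ B·P over the event = 1·(1/31) + 3·(5/31) + 0·(4/31) + 3·(1/31) + 0·(5/31) + 3·(4/31) = 1.
E[B | A ≤ 3] = (1) / (20/31) = 31/20.

31/20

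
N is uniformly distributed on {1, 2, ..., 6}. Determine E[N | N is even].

Given N is even, N is equally likely to be any of {2, 4, 6}.
E[N | N is even] = (2 + 4 + 6) / 3 = 4.

4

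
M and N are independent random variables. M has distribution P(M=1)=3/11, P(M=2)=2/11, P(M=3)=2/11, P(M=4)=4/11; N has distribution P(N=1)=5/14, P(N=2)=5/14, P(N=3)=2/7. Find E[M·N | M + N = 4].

53/16

P(M + N = 4) = 16/77.
Summing MN·P(x,y) over outcomes with M + N = 4 gives 53/77.
E[M·N | M + N = 4] = (53/77) / (16/77) = 53/16.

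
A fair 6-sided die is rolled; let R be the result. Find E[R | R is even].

Given R is even, R is equally likely to be any of {2, 4, 6}.
E[R | R is even] = (2 + 4 + 6) / 3 = 4.

4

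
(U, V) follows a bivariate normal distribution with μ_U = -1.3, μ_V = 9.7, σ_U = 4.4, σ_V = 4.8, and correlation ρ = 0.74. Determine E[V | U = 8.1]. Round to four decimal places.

For a bivariate normal, E[V | U=x] = μ_V + ρ·(σ_V/σ_U)·(x − μ_U).
E[V | U=8.1] = 9.7 + (0.74)·(4.8/4.4)·(8.1 − (-1.3)) = 9.7 + (0.807273)·(9.4) = 17.2884.

17.2884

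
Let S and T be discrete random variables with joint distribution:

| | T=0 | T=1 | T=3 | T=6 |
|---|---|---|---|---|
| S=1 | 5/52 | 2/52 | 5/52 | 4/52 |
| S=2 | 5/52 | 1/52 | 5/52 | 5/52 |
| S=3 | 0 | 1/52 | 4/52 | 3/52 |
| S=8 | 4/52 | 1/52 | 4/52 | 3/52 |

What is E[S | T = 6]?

47/15

P(T = 6) = 15/52.
Summing S·P(S=x,T=y) over the conditioning event gives 47/52.
E[S | T = 6] = (47/52) / (15/52) = 47/15.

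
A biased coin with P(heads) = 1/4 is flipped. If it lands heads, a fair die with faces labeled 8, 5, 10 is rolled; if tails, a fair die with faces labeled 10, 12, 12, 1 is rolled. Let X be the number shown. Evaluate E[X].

407/48

E[X | heads] = (8+5+10)/3 = 23/3.
E[X | tails] = (10+12+12+1)/4 = 35/4.
E[X] = (1/4)·(23/3) + (3/4)·(35/4) = 407/48.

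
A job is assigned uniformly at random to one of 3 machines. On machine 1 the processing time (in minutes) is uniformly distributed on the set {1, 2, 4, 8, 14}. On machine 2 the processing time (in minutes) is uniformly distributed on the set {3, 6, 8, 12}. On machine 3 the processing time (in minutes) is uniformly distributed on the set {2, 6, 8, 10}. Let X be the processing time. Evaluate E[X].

E[X | machine 1] = (1+2+4+8+14)/5 = 29/5.
E[X | machine 2] = (3+6+8+12)/4 = 29/4.
E[X | machine 3] = (2+6+8+10)/4 = 13/2.
By the law of total expectation,
E[X] = (1/3)·(29/5) + (1/3)·(29/4) + (1/3)·(13/2) = 391/60.

391/60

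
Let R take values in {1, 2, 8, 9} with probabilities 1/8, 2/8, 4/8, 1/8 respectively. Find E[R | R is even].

P(R is even) = 3/4.
Σ over the event: 2·1/4 + 8·1/2 = 9/2.
E[R | R is even] = (9/2) / (3/4) = 6.

6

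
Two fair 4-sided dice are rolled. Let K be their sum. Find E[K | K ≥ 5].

P(K ≥ 5) = 5/8.
Σ over the event: 5·1/4 + 6·3/16 + 7·1/8 + 8·1/16 = 15/4.
E[K | K ≥ 5] = (15/4) / (5/8) = 6.

6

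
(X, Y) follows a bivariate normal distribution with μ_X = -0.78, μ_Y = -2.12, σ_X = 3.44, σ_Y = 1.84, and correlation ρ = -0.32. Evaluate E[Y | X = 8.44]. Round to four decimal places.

-3.6981

The regression of Y on X has slope ρ·σ_Y/σ_X and passes through (μ_X, μ_Y).
E[Y | X=8.44] = -2.12 + (-0.32)·(1.84/3.44)·(8.44 − (-0.78)) = -2.12 + (-0.17116)·(9.22) = -3.6981.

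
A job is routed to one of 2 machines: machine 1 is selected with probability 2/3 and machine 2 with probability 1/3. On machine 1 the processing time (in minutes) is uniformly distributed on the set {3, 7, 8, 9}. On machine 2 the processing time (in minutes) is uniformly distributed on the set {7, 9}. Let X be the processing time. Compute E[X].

43/6

E[X | machine 1] = (3+7+8+9)/4 = 27/4.
E[X | machine 2] = (7+9)/2 = 8.
By the law of total expectation,
E[X] = (2/3)·(27/4) + (1/3)·(8) = 43/6.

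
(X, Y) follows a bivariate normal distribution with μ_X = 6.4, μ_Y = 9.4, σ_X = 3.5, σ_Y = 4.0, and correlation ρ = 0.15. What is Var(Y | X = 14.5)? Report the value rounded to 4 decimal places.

The conditional variance in a bivariate normal is σ_Y²(1 − ρ²), independent of x.
Var(Y | X=14.5) = (4.0)²·(1 − (0.15)²) = 16·0.9775 = 15.6400.

15.6400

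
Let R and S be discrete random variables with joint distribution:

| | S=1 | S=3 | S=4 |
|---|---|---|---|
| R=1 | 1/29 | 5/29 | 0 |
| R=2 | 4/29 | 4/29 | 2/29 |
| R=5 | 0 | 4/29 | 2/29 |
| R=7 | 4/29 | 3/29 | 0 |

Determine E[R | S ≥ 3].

P(S ≥ 3) = 20/29.
Σ R·P over the event = 1·(5/29) + 2·(4/29) + 2·(2/29) + 5·(4/29) + 5·(2/29) + 7·(3/29) = 68/29.
E[R | S ≥ 3] = (68/29) / (20/29) = 17/5.

17/5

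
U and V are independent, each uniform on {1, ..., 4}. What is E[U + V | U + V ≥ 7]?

22/3

Outcomes with U + V ≥ 7: (3,4), (4,3), (4,4), each with probability 1/16.
E[U + V | U + V ≥ 7] = (7 + 7 + 8) / 3 = 22/3.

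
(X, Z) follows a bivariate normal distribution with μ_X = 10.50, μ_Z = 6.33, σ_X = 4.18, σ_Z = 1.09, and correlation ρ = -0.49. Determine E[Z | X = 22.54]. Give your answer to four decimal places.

4.7916

The regression of Z on X has slope ρ·σ_Z/σ_X and passes through (μ_X, μ_Z).
E[Z | X=22.54] = 6.33 + (-0.49)·(1.09/4.18)·(22.54 − (10.50)) = 6.33 + (-0.127775)·(12.04) = 4.7916.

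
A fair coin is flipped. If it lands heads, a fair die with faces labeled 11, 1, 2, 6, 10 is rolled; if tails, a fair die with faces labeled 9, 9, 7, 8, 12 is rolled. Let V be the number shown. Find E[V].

15/2

E[V | heads] = (11+1+2+6+10)/5 = 6.
E[V | tails] = (9+9+7+8+12)/5 = 9.
E[V] = (1/2)·(6) + (1/2)·(9) = 15/2.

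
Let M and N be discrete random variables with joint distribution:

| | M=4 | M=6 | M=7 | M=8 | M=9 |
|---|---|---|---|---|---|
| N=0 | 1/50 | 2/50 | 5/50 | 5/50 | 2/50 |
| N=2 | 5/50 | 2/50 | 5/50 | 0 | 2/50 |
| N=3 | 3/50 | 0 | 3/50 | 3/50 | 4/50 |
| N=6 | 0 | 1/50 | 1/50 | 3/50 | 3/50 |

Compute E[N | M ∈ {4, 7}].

44/23

P(M ∈ {4, 7}) = 23/50.
Σ N·P over the event = 0·(1/50) + 2·(5/50) + 3·(3/50) + 0·(5/50) + 2·(5/50) + 3·(3/50) + 6·(1/50) = 22/25.
E[N | M ∈ {4, 7}] = (22/25) / (23/50) = 44/23.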